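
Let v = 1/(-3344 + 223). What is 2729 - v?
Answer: 8517210/3121 ≈ 2729.0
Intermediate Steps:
v = -1/3121 (v = 1/(-3121) = -1/3121 ≈ -0.00032041)
2729 - v = 2729 - 1*(-1/3121) = 2729 + 1/3121 = 8517210/3121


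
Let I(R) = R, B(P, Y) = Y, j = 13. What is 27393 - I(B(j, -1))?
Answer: 27394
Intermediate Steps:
27393 - I(B(j, -1)) = 27393 - 1*(-1) = 27393 + 1 = 27394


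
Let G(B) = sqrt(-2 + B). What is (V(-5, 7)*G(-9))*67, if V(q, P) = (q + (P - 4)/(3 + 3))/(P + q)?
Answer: -603*I*sqrt(11)/4 ≈ -499.98*I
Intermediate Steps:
V(q, P) = (-2/3 + q + P/6)/(P + q) (V(q, P) = (q + (-4 + P)/6)/(P + q) = (q + (-4 + P)*(1/6))/(P + q) = (q + (-2/3 + P/6))/(P + q) = (-2/3 + q + P/6)/(P + q))
(V(-5, 7)*G(-9))*67 = (((-2/3 - 5 + (1/6)*7)/(7 - 5))*sqrt(-2 - 9))*67 = (((-2/3 - 5 + 7/6)/2)*sqrt(-11))*67 = (((1/2)*(-9/2))*(I*sqrt(11)))*67 = -9*I*sqrt(11)/4*67 = -603*I*sqrt(11)/4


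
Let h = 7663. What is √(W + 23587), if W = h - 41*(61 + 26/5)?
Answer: √713395/5 ≈ 168.93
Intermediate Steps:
W = 24744/5 (W = 7663 - 41*(61 + 26/5) = 7663 - 41*331/5 = 7663 - 1*13571/5 = 7663 - 13571/5 = 24744/5 ≈ 4948.8)
√(W + 23587) = √(24744/5 + 23587) = √(142679/5) = √713395/5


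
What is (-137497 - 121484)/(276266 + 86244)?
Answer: -258981/362510 ≈ -0.71441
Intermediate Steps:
(-137497 - 121484)/(276266 + 86244) = -258981/362510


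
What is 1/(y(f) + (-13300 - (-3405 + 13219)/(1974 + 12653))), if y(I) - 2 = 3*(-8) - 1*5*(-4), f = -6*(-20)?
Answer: -14627/194578168 ≈ -7.5173e-5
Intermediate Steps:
f = 120
y(I) = -2 (y(I) = 2 + (3*(-8) - 1*5*(-4)) = 2 + (-24 - 5*(-4)) = 2 + (-24 + 20) = 2 - 4 = -2)
1/(y(f) + (-13300 - (-3405 + 13219)/(1974 + 12653))) = 1/(-2 + (-13300 - (-3405 + 13219)/(1974 + 12653))) = 1/(-2 + (-13300 - 9814/14627)) = 1/(-2 - 194548914/14627) = 1/(-194578168/14627) = -14627/194578168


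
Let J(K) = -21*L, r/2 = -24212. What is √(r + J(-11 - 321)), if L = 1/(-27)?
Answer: I*√435809/3 ≈ 220.05*I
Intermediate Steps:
L = -1/27 ≈ -0.037037
r = -48424 (r = 2*(-24212) = -48424)
J(K) = 7/9 (J(K) = -21*(-1/27) = 7/9)
√(r + J(-11 - 321)) = √(-48424 + 7/9) = √(-435809/9) = I*√435809/3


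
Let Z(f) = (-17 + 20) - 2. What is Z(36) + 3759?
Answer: 3760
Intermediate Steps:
Z(f) = 1 (Z(f) = 3 - 2 = 1)
Z(36) + 3759 = 1 + 3759 = 3760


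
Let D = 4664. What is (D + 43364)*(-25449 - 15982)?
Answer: -1989848068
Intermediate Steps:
(D + 43364)*(-25449 - 15982) = (4664 + 43364)*(-25449 - 15982) = 48028*(-41431) = -1989848068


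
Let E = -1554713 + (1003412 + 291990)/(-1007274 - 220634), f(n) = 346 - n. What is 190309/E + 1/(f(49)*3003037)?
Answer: -4962414008481112831/40540042122107593527 ≈ -0.12241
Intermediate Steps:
E = -954522912903/613954 (E = -1554713 + 1295402/(-1227908) = -1554713 + 1295402*(-1/1227908) = -1554713 - 647701/613954 = -954522912903/613954 ≈ -1.5547e+6)
190309/E + 1/(f(49)*3003037) = 190309/(-954522912903/613954) + 1/((346 - 1*49)*3003037) = 190309*(-613954/954522912903) + (1/3003037)/(346 - 49) = -16691567398/136360416129 + (1/3003037)/297 = -16691567398/136360416129 + (1/297)*(1/3003037) = -16691567398/136360416129 + 1/891901989 = -4962414008481112831/40540042122107593527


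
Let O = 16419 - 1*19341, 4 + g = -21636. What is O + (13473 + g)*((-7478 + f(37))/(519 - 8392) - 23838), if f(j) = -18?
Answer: 1532670355120/7873 ≈ 1.9467e+8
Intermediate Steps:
g = -21640 (g = -4 - 21636 = -21640)
O = -2922 (O = 16419 - 19341 = -2922)
O + (13473 + g)*((-7478 + f(37))/(519 - 8392) - 23838) = -2922 + (13473 - 21640)*((-7478 - 18)/(519 - 8392) - 23838) = -2922 - 8167*(-7496/(-7873) - 23838) = -2922 - 8167*(-7496*(-1/7873) - 23838) = -2922 - 8167*(7496/7873 - 23838) = -2922 - 8167*(-187669078/7873) = -2922 + 1532693360026/7873 = 1532670355120/7873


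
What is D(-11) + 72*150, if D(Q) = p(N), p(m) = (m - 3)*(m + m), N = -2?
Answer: 10820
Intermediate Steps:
p(m) = 2*m*(-3 + m) (p(m) = (-3 + m)*(2*m) = 2*m*(-3 + m))
D(Q) = 20 (D(Q) = 2*(-2)*(-3 - 2) = 2*(-2)*(-5) = 20)
D(-11) + 72*150 = 20 + 72*150 = 20 + 10800 = 10820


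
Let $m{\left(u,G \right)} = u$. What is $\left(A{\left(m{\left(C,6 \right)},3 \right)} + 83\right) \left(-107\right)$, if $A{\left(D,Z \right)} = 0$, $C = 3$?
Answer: $-8881$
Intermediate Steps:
$\left(A{\left(m{\left(C,6 \right)},3 \right)} + 83\right) \left(-107\right) = \left(0 + 83\right) \left(-107\right) = 83 \left(-107\right) = -8881$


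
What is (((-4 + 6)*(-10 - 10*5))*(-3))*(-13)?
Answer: -4680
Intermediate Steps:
(((-4 + 6)*(-10 - 10*5))*(-3))*(-13) = ((2*(-10 - 50))*(-3))*(-13) = ((2*(-60))*(-3))*(-13) = -120*(-3)*(-13) = 360*(-13) = -4680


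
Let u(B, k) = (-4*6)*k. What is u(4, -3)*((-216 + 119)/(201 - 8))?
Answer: -6984/193 ≈ -36.187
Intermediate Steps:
u(B, k) = -24*k
u(4, -3)*((-216 + 119)/(201 - 8)) = (-24*(-3))*((-216 + 119)/(201 - 8)) = 72*(-97/193) = -6984/193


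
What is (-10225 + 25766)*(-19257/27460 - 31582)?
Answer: -13478102843557/27460 ≈ -4.9083e+8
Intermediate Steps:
(-10225 + 25766)*(-19257/27460 - 31582) = 15541*(-19257*1/27460 - 31582) = 15541*(-19257/27460 - 31582) = 15541*(-867260977/27460) = -13478102843557/27460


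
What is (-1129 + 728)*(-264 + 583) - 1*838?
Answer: -128757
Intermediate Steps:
(-1129 + 728)*(-264 + 583) - 1*838 = -401*319 - 838 = -127919 - 838 = -128757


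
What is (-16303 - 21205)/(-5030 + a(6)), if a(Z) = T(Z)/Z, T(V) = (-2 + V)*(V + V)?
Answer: 18754/2511 ≈ 7.4687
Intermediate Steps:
T(V) = 2*V*(-2 + V) (T(V) = (-2 + V)*(2*V) = 2*V*(-2 + V))
a(Z) = -4 + 2*Z (a(Z) = (2*Z*(-2 + Z))/Z = -4 + 2*Z)
(-16303 - 21205)/(-5030 + a(6)) = (-16303 - 21205)/(-5030 + (-4 + 2*6)) = -37508/(-5030 + (-4 + 12)) = -37508/(-5030 + 8) = -37508/(-5022) = -37508*(-1/5022) = 18754/2511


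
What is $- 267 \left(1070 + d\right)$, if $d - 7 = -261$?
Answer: $-217872$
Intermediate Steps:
$d = -254$ ($d = 7 - 261 = -254$)
$- 267 \left(1070 + d\right) = - 267 \left(1070 - 254\right) = \left(-267\right) 816 = -217872$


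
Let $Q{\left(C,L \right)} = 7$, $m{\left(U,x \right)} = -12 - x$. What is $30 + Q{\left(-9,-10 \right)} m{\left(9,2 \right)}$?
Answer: $-68$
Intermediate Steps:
$30 + Q{\left(-9,-10 \right)} m{\left(9,2 \right)} = 30 + 7 \left(-12 - 2\right) = 30 + 7 \left(-14\right) = 30 - 98 = -68$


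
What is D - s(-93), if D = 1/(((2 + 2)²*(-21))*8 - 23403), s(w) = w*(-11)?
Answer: -26691094/26091 ≈ -1023.0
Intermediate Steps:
s(w) = -11*w
D = -1/26091 (D = 1/((4²*(-21))*8 - 23403) = 1/((16*(-21))*8 - 23403) = 1/(-336*8 - 23403) = 1/(-2688 - 23403) = 1/(-26091) = -1/26091 ≈ -3.8327e-5)
D - s(-93) = -1/26091 - (-11)*(-93) = -1/26091 - 1*1023 = -1/26091 - 1023 = -26691094/26091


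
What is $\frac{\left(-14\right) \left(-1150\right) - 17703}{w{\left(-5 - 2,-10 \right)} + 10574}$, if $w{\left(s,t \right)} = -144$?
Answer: $- \frac{229}{1490} \approx -0.15369$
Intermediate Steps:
$\frac{\left(-14\right) \left(-1150\right) - 17703}{w{\left(-5 - 2,-10 \right)} + 10574} = \frac{\left(-14\right) \left(-1150\right) - 17703}{-144 + 10574} = \frac{16100 - 17703}{10430} = \left(-1603\right) \frac{1}{10430} = - \frac{229}{1490}$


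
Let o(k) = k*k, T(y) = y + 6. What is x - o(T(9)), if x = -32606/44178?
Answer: -4986328/22089 ≈ -225.74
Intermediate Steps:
T(y) = 6 + y
o(k) = k²
x = -16303/22089 (x = -32606*1/44178 = -16303/22089 ≈ -0.73806)
x - o(T(9)) = -16303/22089 - (6 + 9)² = -16303/22089 - 1*15² = -16303/22089 - 1*225 = -16303/22089 - 225 = -4986328/22089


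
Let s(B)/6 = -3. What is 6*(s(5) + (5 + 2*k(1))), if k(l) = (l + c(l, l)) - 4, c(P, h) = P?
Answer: -102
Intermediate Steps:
s(B) = -18 (s(B) = 6*(-3) = -18)
k(l) = -4 + 2*l (k(l) = (l + l) - 4 = 2*l - 4 = -4 + 2*l)
6*(s(5) + (5 + 2*k(1))) = 6*(-18 + (5 + 2*(-4 + 2*1))) = 6*(-18 + (5 + 2*(-4 + 2))) = 6*(-18 + (5 + 2*(-2))) = 6*(-18 + (5 - 4)) = 6*(-18 + 1) = 6*(-17) = -102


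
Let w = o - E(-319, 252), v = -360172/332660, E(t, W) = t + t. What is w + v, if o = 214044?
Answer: 17853938487/83165 ≈ 2.1468e+5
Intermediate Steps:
E(t, W) = 2*t
v = -90043/83165 (v = -360172*1/332660 = -90043/83165 ≈ -1.0827)
w = 214682 (w = 214044 - 2*(-319) = 214044 - 1*(-638) = 214044 + 638 = 214682)
w + v = 214682 - 90043/83165 = 17853938487/83165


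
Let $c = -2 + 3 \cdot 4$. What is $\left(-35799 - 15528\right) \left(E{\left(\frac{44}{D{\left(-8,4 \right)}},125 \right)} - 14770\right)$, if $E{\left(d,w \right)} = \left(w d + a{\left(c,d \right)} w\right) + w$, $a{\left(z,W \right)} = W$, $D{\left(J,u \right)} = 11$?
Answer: $700356915$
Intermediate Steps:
$c = 10$ ($c = -2 + 12 = 10$)
$E{\left(d,w \right)} = w + 2 d w$ ($E{\left(d,w \right)} = \left(w d + d w\right) + w = \left(d w + d w\right) + w = 2 d w + w = w + 2 d w$)
$\left(-35799 - 15528\right) \left(E{\left(\frac{44}{D{\left(-8,4 \right)}},125 \right)} - 14770\right) = \left(-35799 - 15528\right) \left(125 \left(1 + 2 \cdot \frac{44}{11}\right) - 14770\right) = - 51327 \left(125 \left(1 + 2 \cdot 44 \cdot \frac{1}{11}\right) - 14770\right) = - 51327 \left(125 \left(1 + 2 \cdot 4\right) - 14770\right) = - 51327 \left(125 \left(1 + 8\right) - 14770\right) = - 51327 \left(125 \cdot 9 - 14770\right) = - 51327 \left(1125 - 14770\right) = \left(-51327\right) \left(-13645\right) = 700356915$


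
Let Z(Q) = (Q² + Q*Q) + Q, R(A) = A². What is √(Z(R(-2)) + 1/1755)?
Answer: √12320295/585 ≈ 6.0000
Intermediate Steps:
Z(Q) = Q + 2*Q² (Z(Q) = (Q² + Q²) + Q = 2*Q² + Q = Q + 2*Q²)
√(Z(R(-2)) + 1/1755) = √((-2)²*(1 + 2*(-2)²) + 1/1755) = √(4*(1 + 2*4) + 1/1755) = √(4*(1 + 8) + 1/1755) = √(4*9 + 1/1755) = √(36 + 1/1755) = √(63181/1755) = √12320295/585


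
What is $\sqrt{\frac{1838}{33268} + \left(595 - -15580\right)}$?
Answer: $\frac{\sqrt{4475475324946}}{16634} \approx 127.18$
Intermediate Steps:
$\sqrt{\frac{1838}{33268} + \left(595 - -15580\right)} = \sqrt{1838 \cdot \frac{1}{33268} + \left(595 + 15580\right)} = \sqrt{\frac{919}{16634} + 16175} = \sqrt{\frac{269055869}{16634}} = \frac{\sqrt{4475475324946}}{16634}$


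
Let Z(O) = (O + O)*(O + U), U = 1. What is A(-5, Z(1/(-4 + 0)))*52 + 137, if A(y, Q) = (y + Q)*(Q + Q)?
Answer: 2773/8 ≈ 346.63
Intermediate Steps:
Z(O) = 2*O*(1 + O) (Z(O) = (O + O)*(O + 1) = (2*O)*(1 + O) = 2*O*(1 + O))
A(y, Q) = 2*Q*(Q + y) (A(y, Q) = (Q + y)*(2*Q) = 2*Q*(Q + y))
A(-5, Z(1/(-4 + 0)))*52 + 137 = (2*(2*(1 + 1/(-4 + 0))/(-4 + 0))*(2*(1 + 1/(-4 + 0))/(-4 + 0) - 5))*52 + 137 = (2*(2*(1 + 1/(-4))/(-4))*(2*(1 + 1/(-4))/(-4) - 5))*52 + 137 = (2*(2*(-¼)*(1 - ¼))*(2*(-¼)*(1 - ¼) - 5))*52 + 137 = (2*(2*(-¼)*(¾))*(2*(-¼)*(¾) - 5))*52 + 137 = (2*(-3/8)*(-3/8 - 5))*52 + 137 = (2*(-3/8)*(-43/8))*52 + 137 = (129/32)*52 + 137 = 1677/8 + 137 = 2773/8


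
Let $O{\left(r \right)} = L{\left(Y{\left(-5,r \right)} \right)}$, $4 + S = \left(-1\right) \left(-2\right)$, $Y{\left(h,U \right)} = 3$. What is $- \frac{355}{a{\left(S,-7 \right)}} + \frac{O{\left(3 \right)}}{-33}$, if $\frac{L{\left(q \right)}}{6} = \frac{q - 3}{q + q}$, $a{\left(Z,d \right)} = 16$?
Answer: $- \frac{355}{16} \approx -22.188$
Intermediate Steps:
$S = -2$ ($S = -4 - -2 = -4 + 2 = -2$)
$L{\left(q \right)} = \frac{3 \left(-3 + q\right)}{q}$ ($L{\left(q \right)} = 6 \frac{q - 3}{q + q} = 6 \frac{-3 + q}{2 q} = \frac{3 \left(-3 + q\right)}{q}$)
$O{\left(r \right)} = 0$ ($O{\left(r \right)} = 3 - \frac{9}{3} = 3 - 3 = 0$)
$- \frac{355}{a{\left(S,-7 \right)}} + \frac{O{\left(3 \right)}}{-33} = - \frac{355}{16} + \frac{0}{-33} = \left(-355\right) \frac{1}{16} + 0 \left(- \frac{1}{33}\right) = - \frac{355}{16} + 0 = - \frac{355}{16}$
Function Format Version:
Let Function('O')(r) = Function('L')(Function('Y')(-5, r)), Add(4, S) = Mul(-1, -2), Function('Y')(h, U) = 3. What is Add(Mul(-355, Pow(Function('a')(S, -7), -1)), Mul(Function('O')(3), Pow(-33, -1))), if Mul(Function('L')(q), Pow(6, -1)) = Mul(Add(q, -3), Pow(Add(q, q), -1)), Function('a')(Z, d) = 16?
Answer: Rational(-355, 16) ≈ -22.188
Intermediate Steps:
S = -2 (S = Add(-4, Mul(-1, -2)) = Add(-4, 2) = -2)
Function('L')(q) = Mul(3, Pow(q, -1), Add(-3, q)) (Function('L')(q) = Mul(6, Mul(Add(q, -3), Pow(Add(q, q), -1))) = Mul(6, Mul(Add(-3, q), Pow(Mul(2, q), -1))) = Mul(6, Mul(Add(-3, q), Mul(Rational(1, 2), Pow(q, -1)))) = Mul(6, Mul(Rational(1, 2), Pow(q, -1), Add(-3, q))) = Mul(3, Pow(q, -1), Add(-3, q)))
Function('O')(r) = 0 (Function('O')(r) = Add(3, Mul(-9, Pow(3, -1))) = Add(3, Mul(-9, Rational(1, 3))) = Add(3, -3) = 0)
Add(Mul(-355, Pow(Function('a')(S, -7), -1)), Mul(Function('O')(3), Pow(-33, -1))) = Add(Mul(-355, Pow(16, -1)), Mul(0, Pow(-33, -1))) = Add(Mul(-355, Rational(1, 16)), Mul(0, Rational(-1, 33))) = Add(Rational(-355, 16), 0) = Rational(-355, 16)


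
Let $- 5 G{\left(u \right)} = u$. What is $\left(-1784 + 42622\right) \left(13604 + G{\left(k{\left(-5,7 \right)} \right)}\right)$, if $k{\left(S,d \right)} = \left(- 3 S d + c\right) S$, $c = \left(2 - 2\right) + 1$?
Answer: $559888980$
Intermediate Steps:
$c = 1$ ($c = 0 + 1 = 1$)
$k{\left(S,d \right)} = S \left(1 - 3 S d\right)$ ($k{\left(S,d \right)} = \left(- 3 S d + 1\right) S = \left(1 - 3 S d\right) S = S \left(1 - 3 S d\right)$)
$G{\left(u \right)} = - \frac{u}{5}$
$\left(-1784 + 42622\right) \left(13604 + G{\left(k{\left(-5,7 \right)} \right)}\right) = \left(-1784 + 42622\right) \left(13604 - \frac{\left(-5\right) \left(1 - \left(-15\right) 7\right)}{5}\right) = 40838 \left(13604 - \frac{\left(-5\right) \left(1 + 105\right)}{5}\right) = 40838 \left(13604 - \frac{\left(-5\right) 106}{5}\right) = 40838 \left(13604 - -106\right) = 40838 \left(13604 + 106\right) = 40838 \cdot 13710 = 559888980$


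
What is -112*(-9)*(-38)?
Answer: -38304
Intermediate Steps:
-112*(-9)*(-38) = -28*(-36)*(-38) = 1008*(-38) = -38304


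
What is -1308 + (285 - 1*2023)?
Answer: -3046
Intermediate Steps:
-1308 + (285 - 1*2023) = -1308 + (285 - 2023) = -1308 - 1738 = -3046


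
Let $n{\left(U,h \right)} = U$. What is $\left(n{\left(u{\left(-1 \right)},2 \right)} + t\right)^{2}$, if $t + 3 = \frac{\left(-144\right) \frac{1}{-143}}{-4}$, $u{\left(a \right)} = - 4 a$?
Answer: $\frac{11449}{20449} \approx 0.55988$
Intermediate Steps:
$t = - \frac{465}{143}$ ($t = -3 + \frac{\left(-144\right) \frac{1}{-143}}{-4} = -3 + \left(-144\right) \left(- \frac{1}{143}\right) \left(- \frac{1}{4}\right) = -3 + \frac{144}{143} \left(- \frac{1}{4}\right) = -3 - \frac{36}{143} = - \frac{465}{143} \approx -3.2517$)
$\left(n{\left(u{\left(-1 \right)},2 \right)} + t\right)^{2} = \left(\left(-4\right) \left(-1\right) - \frac{465}{143}\right)^{2} = \left(4 - \frac{465}{143}\right)^{2} = \left(\frac{107}{143}\right)^{2} = \frac{11449}{20449}$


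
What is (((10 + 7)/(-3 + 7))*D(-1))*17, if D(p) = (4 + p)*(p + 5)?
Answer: 867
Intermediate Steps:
D(p) = (4 + p)*(5 + p)
(((10 + 7)/(-3 + 7))*D(-1))*17 = (((10 + 7)/(-3 + 7))*(20 + (-1)**2 + 9*(-1)))*17 = ((17/4)*(20 + 1 - 9))*17 = ((17*(1/4))*12)*17 = ((17/4)*12)*17 = 51*17 = 867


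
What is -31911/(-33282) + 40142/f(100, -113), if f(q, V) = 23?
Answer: 445579999/255162 ≈ 1746.3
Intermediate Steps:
-31911/(-33282) + 40142/f(100, -113) = -31911/(-33282) + 40142/23 = -31911*(-1/33282) + 40142*(1/23) = 10637/11094 + 40142/23 = 445579999/255162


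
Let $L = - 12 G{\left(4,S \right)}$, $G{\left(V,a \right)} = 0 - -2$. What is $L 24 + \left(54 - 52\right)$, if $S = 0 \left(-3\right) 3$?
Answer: $-574$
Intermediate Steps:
$S = 0$ ($S = 0 \cdot 3 = 0$)
$G{\left(V,a \right)} = 2$ ($G{\left(V,a \right)} = 0 + 2 = 2$)
$L = -24$ ($L = - 12 \cdot 2 = \left(-1\right) 24 = -24$)
$L 24 + \left(54 - 52\right) = \left(-24\right) 24 + \left(54 - 52\right) = -576 + 2 = -574$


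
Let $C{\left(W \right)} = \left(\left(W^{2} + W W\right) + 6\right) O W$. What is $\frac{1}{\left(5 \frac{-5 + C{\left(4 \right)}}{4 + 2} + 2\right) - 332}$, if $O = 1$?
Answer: $- \frac{2}{415} \approx -0.0048193$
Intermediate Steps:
$C{\left(W \right)} = W \left(6 + 2 W^{2}\right)$ ($C{\left(W \right)} = \left(\left(W^{2} + W W\right) + 6\right) 1 W = \left(\left(W^{2} + W^{2}\right) + 6\right) 1 W = \left(2 W^{2} + 6\right) 1 W = \left(6 + 2 W^{2}\right) 1 W = \left(6 + 2 W^{2}\right) W = W \left(6 + 2 W^{2}\right)$)
$\frac{1}{\left(5 \frac{-5 + C{\left(4 \right)}}{4 + 2} + 2\right) - 332} = \frac{1}{\left(5 \frac{-5 + 2 \cdot 4 \left(3 + 4^{2}\right)}{4 + 2} + 2\right) - 332} = \frac{1}{\left(5 \frac{-5 + 2 \cdot 4 \left(3 + 16\right)}{6} + 2\right) - 332} = \frac{1}{\left(5 \left(-5 + 2 \cdot 4 \cdot 19\right) \frac{1}{6} + 2\right) - 332} = \frac{1}{\left(5 \left(-5 + 152\right) \frac{1}{6} + 2\right) - 332} = \frac{1}{\left(5 \cdot 147 \cdot \frac{1}{6} + 2\right) - 332} = \frac{1}{\left(5 \cdot \frac{49}{2} + 2\right) - 332} = \frac{1}{\left(\frac{245}{2} + 2\right) - 332} = \frac{1}{\frac{249}{2} - 332} = \frac{1}{- \frac{415}{2}} = - \frac{2}{415}$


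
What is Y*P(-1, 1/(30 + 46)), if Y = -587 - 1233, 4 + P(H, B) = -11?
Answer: 27300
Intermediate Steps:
P(H, B) = -15 (P(H, B) = -4 - 11 = -15)
Y = -1820
Y*P(-1, 1/(30 + 46)) = -1820*(-15) = 27300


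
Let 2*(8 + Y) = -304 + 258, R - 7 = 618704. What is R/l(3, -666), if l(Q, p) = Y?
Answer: -618711/31 ≈ -19958.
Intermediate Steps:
R = 618711 (R = 7 + 618704 = 618711)
Y = -31 (Y = -8 + (-304 + 258)/2 = -8 + (½)*(-46) = -8 - 23 = -31)
l(Q, p) = -31
R/l(3, -666) = 618711/(-31) = 618711*(-1/31) = -618711/31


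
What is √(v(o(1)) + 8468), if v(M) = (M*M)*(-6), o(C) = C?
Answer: √8462 ≈ 91.989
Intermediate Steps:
v(M) = -6*M² (v(M) = M²*(-6) = -6*M²)
√(v(o(1)) + 8468) = √(-6*1² + 8468) = √(-6*1 + 8468) = √(-6 + 8468) = √8462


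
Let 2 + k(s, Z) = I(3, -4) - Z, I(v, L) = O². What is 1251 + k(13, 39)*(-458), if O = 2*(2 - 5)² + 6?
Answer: -243779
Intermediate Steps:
O = 24 (O = 2*(-3)² + 6 = 2*9 + 6 = 18 + 6 = 24)
I(v, L) = 576 (I(v, L) = 24² = 576)
k(s, Z) = 574 - Z (k(s, Z) = -2 + (576 - Z) = 574 - Z)
1251 + k(13, 39)*(-458) = 1251 + (574 - 1*39)*(-458) = 1251 + (574 - 39)*(-458) = 1251 + 535*(-458) = 1251 - 245030 = -243779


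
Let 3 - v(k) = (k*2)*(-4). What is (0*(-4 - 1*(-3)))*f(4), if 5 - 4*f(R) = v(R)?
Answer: 0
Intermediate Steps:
v(k) = 3 + 8*k (v(k) = 3 - k*2*(-4) = 3 - 2*k*(-4) = 3 - (-8)*k = 3 + 8*k)
f(R) = ½ - 2*R (f(R) = 5/4 - (3 + 8*R)/4 = 5/4 + (-¾ - 2*R) = ½ - 2*R)
(0*(-4 - 1*(-3)))*f(4) = (0*(-4 - 1*(-3)))*(½ - 2*4) = (0*(-4 + 3))*(½ - 8) = (0*(-1))*(-15/2) = 0*(-15/2) = 0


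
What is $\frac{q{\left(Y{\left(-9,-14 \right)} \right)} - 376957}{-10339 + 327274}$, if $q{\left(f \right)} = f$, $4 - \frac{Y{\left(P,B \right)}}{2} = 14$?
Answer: $- \frac{125659}{105645} \approx -1.1894$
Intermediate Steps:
$Y{\left(P,B \right)} = -20$ ($Y{\left(P,B \right)} = 8 - 28 = -20$)
$\frac{q{\left(Y{\left(-9,-14 \right)} \right)} - 376957}{-10339 + 327274} = \frac{-20 - 376957}{-10339 + 327274} = \frac{-20 - 376957}{316935} = \left(-376977\right) \frac{1}{316935} = - \frac{125659}{105645}$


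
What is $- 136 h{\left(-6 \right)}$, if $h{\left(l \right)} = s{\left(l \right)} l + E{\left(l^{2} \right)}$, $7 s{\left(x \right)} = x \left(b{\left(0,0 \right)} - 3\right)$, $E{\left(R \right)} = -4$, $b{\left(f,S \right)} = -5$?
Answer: $\frac{42976}{7} \approx 6139.4$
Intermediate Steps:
$s{\left(x \right)} = - \frac{8 x}{7}$ ($s{\left(x \right)} = \frac{x \left(-5 - 3\right)}{7} = \frac{x \left(-8\right)}{7} = \frac{\left(-8\right) x}{7} = - \frac{8 x}{7}$)
$h{\left(l \right)} = -4 - \frac{8 l^{2}}{7}$ ($h{\left(l \right)} = - \frac{8 l}{7} l - 4 = - \frac{8 l^{2}}{7} - 4 = -4 - \frac{8 l^{2}}{7}$)
$- 136 h{\left(-6 \right)} = - 136 \left(-4 - \frac{8 \left(-6\right)^{2}}{7}\right) = - 136 \left(-4 - \frac{288}{7}\right) = \left(-136\right) \left(- \frac{316}{7}\right) = \frac{42976}{7}$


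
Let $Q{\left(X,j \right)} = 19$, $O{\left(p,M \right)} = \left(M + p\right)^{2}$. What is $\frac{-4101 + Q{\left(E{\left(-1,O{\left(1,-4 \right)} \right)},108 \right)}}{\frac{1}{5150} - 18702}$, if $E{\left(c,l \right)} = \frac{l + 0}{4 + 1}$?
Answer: $\frac{21022300}{96315299} \approx 0.21827$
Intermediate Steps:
$E{\left(c,l \right)} = \frac{l}{5}$
$\frac{-4101 + Q{\left(E{\left(-1,O{\left(1,-4 \right)} \right)},108 \right)}}{\frac{1}{5150} - 18702} = \frac{-4101 + 19}{\frac{1}{5150} - 18702} = - \frac{4082}{\frac{1}{5150} - 18702} = - \frac{4082}{- \frac{96315299}{5150}} = \left(-4082\right) \left(- \frac{5150}{96315299}\right) = \frac{21022300}{96315299}$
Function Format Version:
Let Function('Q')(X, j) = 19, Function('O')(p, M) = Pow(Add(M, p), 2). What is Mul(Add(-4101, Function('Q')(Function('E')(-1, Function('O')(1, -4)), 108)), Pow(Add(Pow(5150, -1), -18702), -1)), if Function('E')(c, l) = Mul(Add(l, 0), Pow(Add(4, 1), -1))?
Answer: Rational(21022300, 96315299) ≈ 0.21827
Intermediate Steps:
Function('E')(c, l) = Mul(Rational(1, 5), l) (Function('E')(c, l) = Mul(l, Pow(5, -1)) = Mul(l, Rational(1, 5)) = Mul(Rational(1, 5), l))
Mul(Add(-4101, Function('Q')(Function('E')(-1, Function('O')(1, -4)), 108)), Pow(Add(Pow(5150, -1), -18702), -1)) = Mul(Add(-4101, 19), Pow(Add(Pow(5150, -1), -18702), -1)) = Mul(-4082, Pow(Add(Rational(1, 5150), -18702), -1)) = Mul(-4082, Pow(Rational(-96315299, 5150), -1)) = Mul(-4082, Rational(-5150, 96315299)) = Rational(21022300, 96315299)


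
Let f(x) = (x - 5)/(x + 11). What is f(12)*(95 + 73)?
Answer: 1176/23 ≈ 51.130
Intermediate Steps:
f(x) = (-5 + x)/(11 + x)
f(12)*(95 + 73) = ((-5 + 12)/(11 + 12))*(95 + 73) = (7/23)*168 = 1176/23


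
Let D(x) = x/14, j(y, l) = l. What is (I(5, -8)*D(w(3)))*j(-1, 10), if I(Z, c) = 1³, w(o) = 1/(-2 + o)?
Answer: 5/7 ≈ 0.71429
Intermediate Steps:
D(x) = x/14 (D(x) = x*(1/14) = x/14)
I(Z, c) = 1
(I(5, -8)*D(w(3)))*j(-1, 10) = (1*(1/(14*(-2 + 3))))*10 = (1*((1/14)/1))*10 = (1*((1/14)*1))*10 = (1*(1/14))*10 = (1/14)*10 = 5/7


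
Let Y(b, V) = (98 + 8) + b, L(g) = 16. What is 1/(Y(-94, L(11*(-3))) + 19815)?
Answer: 1/19827 ≈ 5.0436e-5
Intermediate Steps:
Y(b, V) = 106 + b
1/(Y(-94, L(11*(-3))) + 19815) = 1/((106 - 94) + 19815) = 1/(12 + 19815) = 1/19827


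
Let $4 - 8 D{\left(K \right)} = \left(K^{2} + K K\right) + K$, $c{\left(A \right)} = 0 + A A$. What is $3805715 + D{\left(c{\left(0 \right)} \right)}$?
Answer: $\frac{7611431}{2} \approx 3.8057 \cdot 10^{6}$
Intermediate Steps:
$c{\left(A \right)} = A^{2}$ ($c{\left(A \right)} = 0 + A^{2} = A^{2}$)
$D{\left(K \right)} = \frac{1}{2} - \frac{K^{2}}{4} - \frac{K}{8}$ ($D{\left(K \right)} = \frac{1}{2} - \frac{\left(K^{2} + K K\right) + K}{8} = \frac{1}{2} - \frac{\left(K^{2} + K^{2}\right) + K}{8} = \frac{1}{2} - \frac{2 K^{2} + K}{8} = \frac{1}{2} - \frac{K + 2 K^{2}}{8} = \frac{1}{2} - \left(\frac{K^{2}}{4} + \frac{K}{8}\right) = \frac{1}{2} - \frac{K^{2}}{4} - \frac{K}{8}$)
$3805715 + D{\left(c{\left(0 \right)} \right)} = 3805715 - \left(- \frac{1}{2} + 0 + 0\right) = 3805715 - \left(- \frac{1}{2} + \frac{0^{2}}{4}\right) = 3805715 + \left(\frac{1}{2} - 0 + 0\right) = 3805715 + \left(\frac{1}{2} + 0 + 0\right) = 3805715 + \frac{1}{2} = \frac{7611431}{2}$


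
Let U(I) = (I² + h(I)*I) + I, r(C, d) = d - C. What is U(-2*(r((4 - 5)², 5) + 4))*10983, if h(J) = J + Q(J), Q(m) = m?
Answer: 8259216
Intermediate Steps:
h(J) = 2*J (h(J) = J + J = 2*J)
U(I) = I + 3*I² (U(I) = (I² + (2*I)*I) + I = (I² + 2*I²) + I = 3*I² + I = I + 3*I²)
U(-2*(r((4 - 5)², 5) + 4))*10983 = ((-2*((5 - (4 - 5)²) + 4))*(1 + 3*(-2*((5 - (4 - 5)²) + 4))))*10983 = ((-2*((5 - 1*(-1)²) + 4))*(1 + 3*(-2*((5 - 1*(-1)²) + 4))))*10983 = ((-2*((5 - 1*1) + 4))*(1 + 3*(-2*((5 - 1*1) + 4))))*10983 = ((-2*((5 - 1) + 4))*(1 + 3*(-2*((5 - 1) + 4))))*10983 = ((-2*(4 + 4))*(1 + 3*(-2*(4 + 4))))*10983 = ((-2*8)*(1 + 3*(-2*8)))*10983 = -16*(1 + 3*(-16))*10983 = -16*(1 - 48)*10983 = -16*(-47)*10983 = 752*10983 = 8259216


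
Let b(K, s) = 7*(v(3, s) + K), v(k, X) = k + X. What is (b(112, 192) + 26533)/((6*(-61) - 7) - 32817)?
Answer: -14341/16595 ≈ -0.86418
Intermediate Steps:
v(k, X) = X + k
b(K, s) = 21 + 7*K + 7*s (b(K, s) = 7*((s + 3) + K) = 7*((3 + s) + K) = 7*(3 + K + s) = 21 + 7*K + 7*s)
(b(112, 192) + 26533)/((6*(-61) - 7) - 32817) = ((21 + 7*112 + 7*192) + 26533)/((6*(-61) - 7) - 32817) = ((21 + 784 + 1344) + 26533)/((-366 - 7) - 32817) = (2149 + 26533)/(-373 - 32817) = 28682/(-33190) = 28682*(-1/33190) = -14341/16595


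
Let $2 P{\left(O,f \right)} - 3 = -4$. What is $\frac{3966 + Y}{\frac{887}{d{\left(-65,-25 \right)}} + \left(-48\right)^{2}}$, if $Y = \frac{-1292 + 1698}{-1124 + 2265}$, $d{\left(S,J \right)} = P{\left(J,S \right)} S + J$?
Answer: $\frac{4848870}{2961221} \approx 1.6375$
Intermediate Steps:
$P{\left(O,f \right)} = - \frac{1}{2}$ ($P{\left(O,f \right)} = \frac{3}{2} + \frac{1}{2} \left(-4\right) = \frac{3}{2} - 2 = - \frac{1}{2}$)
$d{\left(S,J \right)} = J - \frac{S}{2}$ ($d{\left(S,J \right)} = - \frac{S}{2} + J = J - \frac{S}{2}$)
$Y = \frac{58}{163}$ ($Y = \frac{406}{1141} = 406 \cdot \frac{1}{1141} = \frac{58}{163} \approx 0.35583$)
$\frac{3966 + Y}{\frac{887}{d{\left(-65,-25 \right)}} + \left(-48\right)^{2}} = \frac{3966 + \frac{58}{163}}{\frac{887}{-25 - - \frac{65}{2}} + \left(-48\right)^{2}} = \frac{646516}{163 \left(\frac{887}{-25 + \frac{65}{2}} + 2304\right)} = \frac{646516}{163 \left(\frac{887}{\frac{15}{2}} + 2304\right)} = \frac{646516}{163 \left(887 \cdot \frac{2}{15} + 2304\right)} = \frac{646516}{163 \left(\frac{1774}{15} + 2304\right)} = \frac{646516}{163 \cdot \frac{36334}{15}} = \frac{646516}{163} \cdot \frac{15}{36334} = \frac{4848870}{2961221}$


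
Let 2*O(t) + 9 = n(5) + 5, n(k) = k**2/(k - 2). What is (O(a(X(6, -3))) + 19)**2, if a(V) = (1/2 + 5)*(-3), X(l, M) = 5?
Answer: 16129/36 ≈ 448.03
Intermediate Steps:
n(k) = k**2/(-2 + k)
a(V) = -33/2 (a(V) = (1/2 + 5)*(-3) = (11/2)*(-3) = -33/2)
O(t) = 13/6 (O(t) = -9/2 + (5**2/(-2 + 5) + 5)/2 = -9/2 + (25/3 + 5)/2 = -9/2 + (1/2)*(40/3) = -9/2 + 20/3 = 13/6)
(O(a(X(6, -3))) + 19)**2 = (13/6 + 19)**2 = (127/6)**2 = 16129/36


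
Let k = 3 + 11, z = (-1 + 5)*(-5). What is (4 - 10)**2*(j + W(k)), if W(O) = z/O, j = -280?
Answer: -70920/7 ≈ -10131.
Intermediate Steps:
z = -20 (z = 4*(-5) = -20)
k = 14
W(O) = -20/O
(4 - 10)**2*(j + W(k)) = (4 - 10)**2*(-280 - 20/14) = (-6)**2*(-280 - 20*1/14) = 36*(-280 - 10/7) = 36*(-1970/7) = -70920/7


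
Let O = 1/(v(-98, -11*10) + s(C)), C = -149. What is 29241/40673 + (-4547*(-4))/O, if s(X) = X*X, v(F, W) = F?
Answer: 16350926891213/40673 ≈ 4.0201e+8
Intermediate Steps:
s(X) = X**2
O = 1/22103 (O = 1/(-98 + (-149)**2) = 1/(-98 + 22201) = 1/22103 ≈ 4.5243e-5)
29241/40673 + (-4547*(-4))/O = 29241/40673 + (-4547*(-4))/(1/22103) = 29241*(1/40673) + 18188*22103 = 29241/40673 + 402009364 = 16350926891213/40673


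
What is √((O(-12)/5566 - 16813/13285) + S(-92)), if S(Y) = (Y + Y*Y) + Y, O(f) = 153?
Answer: √374101582076124170/6722210 ≈ 90.988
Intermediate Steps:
S(Y) = Y² + 2*Y (S(Y) = (Y + Y²) + Y = Y² + 2*Y)
√((O(-12)/5566 - 16813/13285) + S(-92)) = √((153/5566 - 16813/13285) - 92*(2 - 92)) = √((153*(1/5566) - 16813*1/13285) - 92*(-90)) = √((153/5566 - 16813/13285) + 8280) = √(-91548553/73944310 + 8280) = √(612167338247/73944310) = √374101582076124170/6722210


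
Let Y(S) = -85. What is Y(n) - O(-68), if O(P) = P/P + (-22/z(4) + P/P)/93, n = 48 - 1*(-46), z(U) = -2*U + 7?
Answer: -8021/93 ≈ -86.247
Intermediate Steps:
z(U) = 7 - 2*U
n = 94 (n = 48 + 46 = 94)
O(P) = 116/93 (O(P) = P/P + (-22/(7 - 2*4) + P/P)/93 = 1 + (-22/(7 - 8) + 1)*(1/93) = 1 + (-22/(-1) + 1)*(1/93) = 1 + (-22*(-1) + 1)*(1/93) = 1 + (22 + 1)*(1/93) = 1 + 23*(1/93) = 1 + 23/93 = 116/93)
Y(n) - O(-68) = -85 - 1*116/93 = -85 - 116/93 = -8021/93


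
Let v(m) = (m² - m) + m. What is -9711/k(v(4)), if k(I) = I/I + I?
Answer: -9711/17 ≈ -571.24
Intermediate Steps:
v(m) = m²
k(I) = 1 + I
-9711/k(v(4)) = -9711/(1 + 4²) = -9711/(1 + 16) = -9711/17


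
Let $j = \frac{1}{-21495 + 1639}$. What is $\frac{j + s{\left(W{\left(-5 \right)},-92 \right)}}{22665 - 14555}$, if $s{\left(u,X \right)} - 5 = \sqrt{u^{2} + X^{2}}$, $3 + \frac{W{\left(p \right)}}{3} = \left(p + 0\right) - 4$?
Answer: $\frac{99279}{161032160} + \frac{2 \sqrt{610}}{4055} \approx 0.012798$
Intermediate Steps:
$W{\left(p \right)} = -21 + 3 p$ ($W{\left(p \right)} = -9 + 3 \left(\left(p + 0\right) - 4\right) = -9 + 3 \left(p - 4\right) = -9 + 3 \left(-4 + p\right) = -9 + \left(-12 + 3 p\right) = -21 + 3 p$)
$s{\left(u,X \right)} = 5 + \sqrt{X^{2} + u^{2}}$ ($s{\left(u,X \right)} = 5 + \sqrt{u^{2} + X^{2}} = 5 + \sqrt{X^{2} + u^{2}}$)
$j = - \frac{1}{19856}$ ($j = \frac{1}{-19856} = - \frac{1}{19856} \approx -5.0363 \cdot 10^{-5}$)
$\frac{j + s{\left(W{\left(-5 \right)},-92 \right)}}{22665 - 14555} = \frac{- \frac{1}{19856} + \left(5 + \sqrt{\left(-92\right)^{2} + \left(-21 + 3 \left(-5\right)\right)^{2}}\right)}{22665 - 14555} = \frac{- \frac{1}{19856} + \left(5 + \sqrt{8464 + \left(-21 - 15\right)^{2}}\right)}{8110} = \left(- \frac{1}{19856} + \left(5 + \sqrt{8464 + \left(-36\right)^{2}}\right)\right) \frac{1}{8110} = \left(- \frac{1}{19856} + \left(5 + \sqrt{8464 + 1296}\right)\right) \frac{1}{8110} = \left(- \frac{1}{19856} + \left(5 + \sqrt{9760}\right)\right) \frac{1}{8110} = \left(- \frac{1}{19856} + \left(5 + 4 \sqrt{610}\right)\right) \frac{1}{8110} = \left(\frac{99279}{19856} + 4 \sqrt{610}\right) \frac{1}{8110} = \frac{99279}{161032160} + \frac{2 \sqrt{610}}{4055}$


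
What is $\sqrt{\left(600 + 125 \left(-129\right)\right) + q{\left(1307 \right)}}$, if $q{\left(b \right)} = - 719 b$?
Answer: $i \sqrt{955258} \approx 977.37 i$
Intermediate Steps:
$\sqrt{\left(600 + 125 \left(-129\right)\right) + q{\left(1307 \right)}} = \sqrt{\left(600 + 125 \left(-129\right)\right) - 939733} = \sqrt{\left(600 - 16125\right) - 939733} = \sqrt{-15525 - 939733} = \sqrt{-955258} = i \sqrt{955258}$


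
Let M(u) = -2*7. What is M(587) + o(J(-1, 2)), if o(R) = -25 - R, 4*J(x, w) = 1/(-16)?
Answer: -2495/64 ≈ -38.984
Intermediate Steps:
J(x, w) = -1/64 (J(x, w) = (1/4)/(-16) = (1/4)*(-1/16) = -1/64)
M(u) = -14
M(587) + o(J(-1, 2)) = -14 + (-25 - 1*(-1/64)) = -14 + (-25 + 1/64) = -14 - 1599/64 = -2495/64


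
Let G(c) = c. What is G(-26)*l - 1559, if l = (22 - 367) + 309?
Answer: -623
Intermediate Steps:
l = -36 (l = -345 + 309 = -36)
G(-26)*l - 1559 = -26*(-36) - 1559 = 936 - 1559 = -623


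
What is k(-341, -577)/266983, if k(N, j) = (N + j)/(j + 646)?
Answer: -306/6140609 ≈ -4.9832e-5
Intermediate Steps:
k(N, j) = (N + j)/(646 + j)
k(-341, -577)/266983 = ((-341 - 577)/(646 - 577))/266983 = (-918/69)*(1/266983) = ((1/69)*(-918))*(1/266983) = -306/23*1/266983 = -306/6140609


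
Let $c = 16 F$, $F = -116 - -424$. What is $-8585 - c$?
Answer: $-13513$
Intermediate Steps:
$F = 308$ ($F = -116 + 424 = 308$)
$c = 4928$ ($c = 16 \cdot 308 = 4928$)
$-8585 - c = -8585 - 4928 = -13513$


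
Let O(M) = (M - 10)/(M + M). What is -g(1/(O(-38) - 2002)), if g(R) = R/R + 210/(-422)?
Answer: -106/211 ≈ -0.50237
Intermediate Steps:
O(M) = (-10 + M)/(2*M) (O(M) = (-10 + M)/((2*M)) = (-10 + M)*(1/(2*M)) = (-10 + M)/(2*M))
g(R) = 106/211 (g(R) = 1 + 210*(-1/422) = 1 - 105/211 = 106/211)
-g(1/(O(-38) - 2002)) = -1*106/211 = -106/211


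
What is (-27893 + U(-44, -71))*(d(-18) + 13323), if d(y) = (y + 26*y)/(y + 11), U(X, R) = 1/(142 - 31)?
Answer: -96750716378/259 ≈ -3.7355e+8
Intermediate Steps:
U(X, R) = 1/111
d(y) = 27*y/(11 + y) (d(y) = (27*y)/(11 + y) = 27*y/(11 + y))
(-27893 + U(-44, -71))*(d(-18) + 13323) = (-27893 + 1/111)*(27*(-18)/(11 - 18) + 13323) = -3096122*(27*(-18)/(-7) + 13323)/111 = -3096122*(27*(-18)*(-⅐) + 13323)/111 = -3096122*(486/7 + 13323)/111 = -3096122/111*93747/7 = -96750716378/259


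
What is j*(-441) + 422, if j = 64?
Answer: -27802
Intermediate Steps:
j*(-441) + 422 = 64*(-441) + 422 = -28224 + 422 = -27802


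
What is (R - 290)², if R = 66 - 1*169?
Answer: 154449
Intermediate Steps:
R = -103 (R = 66 - 169 = -103)
(R - 290)² = (-103 - 290)² = (-393)² = 154449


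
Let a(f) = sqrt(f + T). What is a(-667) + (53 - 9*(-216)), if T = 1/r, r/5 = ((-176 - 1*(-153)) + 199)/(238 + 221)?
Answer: 1997 + I*sqrt(32257555)/220 ≈ 1997.0 + 25.816*I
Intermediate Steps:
r = 880/459 (r = 5*(((-176 - 1*(-153)) + 199)/(238 + 221)) = 5*(((-176 + 153) + 199)/459) = 5*((-23 + 199)*(1/459)) = 5*(176*(1/459)) = 5*(176/459) = 880/459 ≈ 1.9172)
T = 459/880 (T = 1/(880/459) = 459/880 ≈ 0.52159)
a(f) = sqrt(459/880 + f) (a(f) = sqrt(f + 459/880) = sqrt(459/880 + f))
a(-667) + (53 - 9*(-216)) = sqrt(25245 + 48400*(-667))/220 + (53 - 9*(-216)) = sqrt(25245 - 32282800)/220 + (53 + 1944) = sqrt(-32257555)/220 + 1997 = (I*sqrt(32257555))/220 + 1997 = I*sqrt(32257555)/220 + 1997 = 1997 + I*sqrt(32257555)/220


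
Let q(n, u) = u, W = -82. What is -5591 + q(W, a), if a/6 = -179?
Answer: -6665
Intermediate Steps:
a = -1074 (a = 6*(-179) = -1074)
-5591 + q(W, a) = -5591 - 1074 = -6665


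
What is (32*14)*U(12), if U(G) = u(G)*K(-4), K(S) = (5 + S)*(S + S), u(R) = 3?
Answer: -10752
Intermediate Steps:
K(S) = 2*S*(5 + S) (K(S) = (5 + S)*(2*S) = 2*S*(5 + S))
U(G) = -24 (U(G) = 3*(2*(-4)*(5 - 4)) = 3*(2*(-4)*1) = 3*(-8) = -24)
(32*14)*U(12) = (32*14)*(-24) = 448*(-24) = -10752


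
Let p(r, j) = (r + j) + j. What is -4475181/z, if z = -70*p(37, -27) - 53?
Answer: -1491727/379 ≈ -3936.0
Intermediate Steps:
p(r, j) = r + 2*j (p(r, j) = (j + r) + j = r + 2*j)
z = 1137 (z = -70*(37 + 2*(-27)) - 53 = -70*(37 - 54) - 53 = -70*(-17) - 53 = 1190 - 53 = 1137)
-4475181/z = -4475181/1137 = -4475181*1/1137 = -1491727/379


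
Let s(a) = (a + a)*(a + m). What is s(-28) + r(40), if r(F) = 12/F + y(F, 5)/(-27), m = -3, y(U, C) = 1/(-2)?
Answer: 234403/135 ≈ 1736.3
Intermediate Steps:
y(U, C) = -1/2 (y(U, C) = 1*(-1/2) = -1/2)
r(F) = 1/54 + 12/F (r(F) = 12/F - 1/2/(-27) = 12/F - 1/2*(-1/27) = 12/F + 1/54 = 1/54 + 12/F)
s(a) = 2*a*(-3 + a) (s(a) = (a + a)*(a - 3) = (2*a)*(-3 + a) = 2*a*(-3 + a))
s(-28) + r(40) = 2*(-28)*(-3 - 28) + (1/54)*(648 + 40)/40 = 2*(-28)*(-31) + (1/54)*(1/40)*688 = 1736 + 43/135 = 234403/135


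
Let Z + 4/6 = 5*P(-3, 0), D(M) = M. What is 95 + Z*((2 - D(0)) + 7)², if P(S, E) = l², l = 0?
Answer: 41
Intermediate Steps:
P(S, E) = 0 (P(S, E) = 0² = 0)
Z = -⅔ (Z = -⅔ + 5*0 = -⅔ + 0 = -⅔ ≈ -0.66667)
95 + Z*((2 - D(0)) + 7)² = 95 - 2*((2 - 1*0) + 7)²/3 = 95 - 2*((2 + 0) + 7)²/3 = 95 - 2*(2 + 7)²/3 = 95 - ⅔*9² = 95 - ⅔*81 = 95 - 54 = 41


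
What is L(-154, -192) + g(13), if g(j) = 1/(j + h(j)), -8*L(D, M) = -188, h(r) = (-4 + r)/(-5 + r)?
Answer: 5327/226 ≈ 23.571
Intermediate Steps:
h(r) = (-4 + r)/(-5 + r)
L(D, M) = 47/2 (L(D, M) = -⅛*(-188) = 47/2)
g(j) = 1/(j + (-4 + j)/(-5 + j))
L(-154, -192) + g(13) = 47/2 + (-5 + 13)/(-4 + 13 + 13*(-5 + 13)) = 47/2 + 8/(-4 + 13 + 13*8) = 47/2 + 8/(-4 + 13 + 104) = 47/2 + 8/113 = 5327/226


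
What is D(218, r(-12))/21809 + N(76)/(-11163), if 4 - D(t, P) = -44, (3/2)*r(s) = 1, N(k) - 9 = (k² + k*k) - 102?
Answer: -249373507/243453867 ≈ -1.0243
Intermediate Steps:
N(k) = -93 + 2*k² (N(k) = 9 + ((k² + k*k) - 102) = 9 + ((k² + k²) - 102) = 9 + (2*k² - 102) = 9 + (-102 + 2*k²) = -93 + 2*k²)
r(s) = ⅔ (r(s) = (⅔)*1 = ⅔)
D(t, P) = 48 (D(t, P) = 4 - 1*(-44) = 4 + 44 = 48)
D(218, r(-12))/21809 + N(76)/(-11163) = 48/21809 + (-93 + 2*76²)/(-11163) = 48*(1/21809) + (-93 + 2*5776)*(-1/11163) = 48/21809 + (-93 + 11552)*(-1/11163) = 48/21809 + 11459*(-1/11163) = 48/21809 - 11459/11163 = -249373507/243453867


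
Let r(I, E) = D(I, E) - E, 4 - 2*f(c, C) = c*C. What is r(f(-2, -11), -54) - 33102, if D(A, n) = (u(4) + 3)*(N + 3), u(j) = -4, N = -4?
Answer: -33047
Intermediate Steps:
f(c, C) = 2 - C*c/2 (f(c, C) = 2 - c*C/2 = 2 - C*c/2)
D(A, n) = 1 (D(A, n) = (-4 + 3)*(-4 + 3) = -1*(-1) = 1)
r(I, E) = 1 - E
r(f(-2, -11), -54) - 33102 = (1 - 1*(-54)) - 33102 = (1 + 54) - 33102 = 55 - 33102 = -33047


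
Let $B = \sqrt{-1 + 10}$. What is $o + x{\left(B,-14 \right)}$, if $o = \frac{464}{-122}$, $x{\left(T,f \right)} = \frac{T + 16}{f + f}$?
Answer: $- \frac{7655}{1708} \approx -4.4818$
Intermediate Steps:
$B = 3$ ($B = \sqrt{9} = 3$)
$x{\left(T,f \right)} = \frac{16 + T}{2 f}$
$o = - \frac{232}{61}$ ($o = 464 \left(- \frac{1}{122}\right) = - \frac{232}{61} \approx -3.8033$)
$o + x{\left(B,-14 \right)} = - \frac{232}{61} + \frac{16 + 3}{2 \left(-14\right)} = - \frac{232}{61} + \frac{1}{2} \left(- \frac{1}{14}\right) 19 = - \frac{232}{61} - \frac{19}{28} = - \frac{7655}{1708}$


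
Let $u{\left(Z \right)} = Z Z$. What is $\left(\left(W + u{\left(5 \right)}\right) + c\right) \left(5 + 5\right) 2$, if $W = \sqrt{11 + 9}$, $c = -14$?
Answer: $220 + 40 \sqrt{5} \approx 309.44$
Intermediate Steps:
$u{\left(Z \right)} = Z^{2}$
$W = 2 \sqrt{5}$ ($W = \sqrt{20} = 2 \sqrt{5} \approx 4.4721$)
$\left(\left(W + u{\left(5 \right)}\right) + c\right) \left(5 + 5\right) 2 = \left(\left(2 \sqrt{5} + 5^{2}\right) - 14\right) \left(5 + 5\right) 2 = \left(\left(2 \sqrt{5} + 25\right) - 14\right) 10 \cdot 2 = \left(\left(25 + 2 \sqrt{5}\right) - 14\right) 20 = \left(11 + 2 \sqrt{5}\right) 20 = 220 + 40 \sqrt{5}$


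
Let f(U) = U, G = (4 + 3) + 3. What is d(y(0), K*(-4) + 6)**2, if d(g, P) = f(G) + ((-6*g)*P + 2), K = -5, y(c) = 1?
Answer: 20736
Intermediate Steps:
G = 10 (G = 7 + 3 = 10)
d(g, P) = 12 - 6*P*g (d(g, P) = 10 + ((-6*g)*P + 2) = 10 + (-6*P*g + 2) = 10 + (2 - 6*P*g) = 12 - 6*P*g)
d(y(0), K*(-4) + 6)**2 = (12 - 6*(-5*(-4) + 6)*1)**2 = (12 - 6*(20 + 6)*1)**2 = (12 - 6*26*1)**2 = (12 - 156)**2 = (-144)**2 = 20736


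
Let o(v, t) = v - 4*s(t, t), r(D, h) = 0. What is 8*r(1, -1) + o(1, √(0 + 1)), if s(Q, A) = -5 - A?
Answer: 25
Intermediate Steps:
o(v, t) = 20 + v + 4*t (o(v, t) = v - 4*(-5 - t) = v + (20 + 4*t) = 20 + v + 4*t)
8*r(1, -1) + o(1, √(0 + 1)) = 8*0 + (20 + 1 + 4*√(0 + 1)) = 0 + (20 + 1 + 4*√1) = 0 + (20 + 1 + 4*1) = 0 + (20 + 1 + 4) = 0 + 25 = 25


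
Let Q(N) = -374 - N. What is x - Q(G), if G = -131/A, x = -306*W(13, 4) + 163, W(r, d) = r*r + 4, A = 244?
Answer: -12785975/244 ≈ -52402.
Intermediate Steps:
W(r, d) = 4 + r² (W(r, d) = r² + 4 = 4 + r²)
x = -52775 (x = -306*(4 + 13²) + 163 = -306*(4 + 169) + 163 = -306*173 + 163 = -52938 + 163 = -52775)
G = -131/244 ≈ -0.53689
x - Q(G) = -52775 - (-374 - 1*(-131/244)) = -52775 - (-374 + 131/244) = -52775 - 1*(-91125/244) = -52775 + 91125/244 = -12785975/244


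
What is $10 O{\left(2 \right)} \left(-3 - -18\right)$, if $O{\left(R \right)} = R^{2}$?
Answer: $600$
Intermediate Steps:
$10 O{\left(2 \right)} \left(-3 - -18\right) = 10 \cdot 2^{2} \left(-3 - -18\right) = 10 \cdot 4 \left(-3 + 18\right) = 40 \cdot 15 = 600$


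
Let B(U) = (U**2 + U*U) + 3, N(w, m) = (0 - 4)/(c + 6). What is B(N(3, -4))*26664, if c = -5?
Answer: 933240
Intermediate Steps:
N(w, m) = -4 (N(w, m) = (0 - 4)/(-5 + 6) = -4/1 = -4*1 = -4)
B(U) = 3 + 2*U**2 (B(U) = (U**2 + U**2) + 3 = 2*U**2 + 3 = 3 + 2*U**2)
B(N(3, -4))*26664 = (3 + 2*(-4)**2)*26664 = (3 + 2*16)*26664 = (3 + 32)*26664 = 35*26664 = 933240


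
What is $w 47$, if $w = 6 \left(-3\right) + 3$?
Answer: $-705$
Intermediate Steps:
$w = -15$ ($w = -18 + 3 = -15$)
$w 47 = \left(-15\right) 47 = -705$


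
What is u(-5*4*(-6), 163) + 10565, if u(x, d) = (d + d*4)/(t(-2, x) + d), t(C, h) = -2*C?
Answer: 1765170/167 ≈ 10570.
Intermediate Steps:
u(x, d) = 5*d/(4 + d) (u(x, d) = (d + d*4)/(-2*(-2) + d) = (d + 4*d)/(4 + d) = (5*d)/(4 + d) = 5*d/(4 + d))
u(-5*4*(-6), 163) + 10565 = 5*163/(4 + 163) + 10565 = 5*163/167 + 10565 = 5*163*(1/167) + 10565 = 815/167 + 10565 = 1765170/167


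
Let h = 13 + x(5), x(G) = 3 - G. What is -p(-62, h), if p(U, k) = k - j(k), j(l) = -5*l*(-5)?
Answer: 264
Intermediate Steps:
h = 11 (h = 13 + (3 - 1*5) = 13 + (3 - 5) = 13 - 2 = 11)
j(l) = 25*l
p(U, k) = -24*k (p(U, k) = k - 25*k = -24*k)
-p(-62, h) = -(-24)*11 = -1*(-264) = 264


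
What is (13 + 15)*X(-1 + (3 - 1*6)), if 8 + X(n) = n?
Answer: -336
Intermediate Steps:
X(n) = -8 + n
(13 + 15)*X(-1 + (3 - 1*6)) = (13 + 15)*(-8 + (-1 + (3 - 1*6))) = 28*(-8 + (-1 + (3 - 6))) = 28*(-8 + (-1 - 3)) = 28*(-8 - 4) = 28*(-12) = -336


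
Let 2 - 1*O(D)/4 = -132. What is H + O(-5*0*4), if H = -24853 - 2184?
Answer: -26501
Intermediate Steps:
O(D) = 536 (O(D) = 8 - 4*(-132) = 8 + 528 = 536)
H = -27037
H + O(-5*0*4) = -27037 + 536 = -26501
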